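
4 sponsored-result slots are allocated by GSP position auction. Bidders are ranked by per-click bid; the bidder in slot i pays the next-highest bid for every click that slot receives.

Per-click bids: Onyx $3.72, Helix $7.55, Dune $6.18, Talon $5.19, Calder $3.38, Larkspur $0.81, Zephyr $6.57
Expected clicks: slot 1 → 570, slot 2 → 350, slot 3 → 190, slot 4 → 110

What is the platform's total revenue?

Sorting advertisers: $7.55 (Helix) > $6.57 (Zephyr) > $6.18 (Dune) > $5.19 (Talon) > $3.72 (Onyx) > …
Slot 1: Helix pays $6.57 × 570 = $3744.90
Slot 2: Zephyr pays $6.18 × 350 = $2163.00
Slot 3: Dune pays $5.19 × 190 = $986.10
Slot 4: Talon pays $3.72 × 110 = $409.20
Total = $7303.20

Total revenue: $7303.20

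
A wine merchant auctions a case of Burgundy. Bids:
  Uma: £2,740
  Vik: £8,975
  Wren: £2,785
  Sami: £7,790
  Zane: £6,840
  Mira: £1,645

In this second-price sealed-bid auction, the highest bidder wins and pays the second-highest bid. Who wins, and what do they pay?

Bids ranked: 8,975 (Vik) > 7,790 (Sami) > 6,840 (Zane) > 2,785 (Wren) > 2,740 (Uma) > 1,645 (Mira)
Second-price: Vik pays Sami's bid of £7,790.

Vik pays £7,790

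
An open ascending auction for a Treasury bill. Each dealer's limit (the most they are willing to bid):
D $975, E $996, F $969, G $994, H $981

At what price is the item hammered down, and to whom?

E wins at $994

Open ascending-bid auction: the price rises until one bidder remains; the winner pays the price at which the last rival dropped out.
Limits in order: 996 (E) > 994 (G) > 981 (H) > 975 (D) > 969 (F)
G is the last rival to drop out, at $994; E remains and wins at that price.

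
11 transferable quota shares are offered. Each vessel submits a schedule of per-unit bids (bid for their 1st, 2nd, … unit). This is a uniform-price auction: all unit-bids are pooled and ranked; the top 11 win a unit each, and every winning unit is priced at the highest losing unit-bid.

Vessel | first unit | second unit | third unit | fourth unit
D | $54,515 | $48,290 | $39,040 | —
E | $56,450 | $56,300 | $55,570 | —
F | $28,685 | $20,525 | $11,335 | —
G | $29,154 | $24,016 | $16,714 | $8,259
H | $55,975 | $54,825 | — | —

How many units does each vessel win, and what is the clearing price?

D 3, E 3, F 1, G 2, H 2; clearing price $20,525

All unit-bids, highest first — top 11: 56,450 (E-1), 56,300 (E-2), 55,975 (H-1), 55,570 (E-3), 54,825 (H-2), 54,515 (D-1), 48,290 (D-2), 39,040 (D-3), 29,154 (G-1), 28,685 (F-1), 24,016 (G-2)
First bid not allocated: $20,525.
Allocation: D 3, E 3, F 1, G 2, H 2.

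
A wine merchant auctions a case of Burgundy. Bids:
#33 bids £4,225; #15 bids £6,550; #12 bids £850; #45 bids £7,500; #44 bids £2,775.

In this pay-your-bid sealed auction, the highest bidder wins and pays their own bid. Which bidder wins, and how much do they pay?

#45 pays £7,500

Pay-your-bid sealed auction: the highest bidder wins and pays their own bid.
Bids ranked: 7,500 (#45) > 6,550 (#15) > 4,225 (#33) > 2,775 (#44) > 850 (#12)
#45 has the highest bid and pays exactly that: £7,500.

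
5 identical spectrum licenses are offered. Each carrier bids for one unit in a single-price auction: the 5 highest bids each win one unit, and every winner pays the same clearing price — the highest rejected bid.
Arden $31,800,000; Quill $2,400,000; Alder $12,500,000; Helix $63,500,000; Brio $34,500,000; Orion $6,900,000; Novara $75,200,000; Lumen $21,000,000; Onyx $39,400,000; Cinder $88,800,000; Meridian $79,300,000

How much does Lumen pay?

Sorting: 88,800,000 (Cinder), 79,300,000 (Meridian), 75,200,000 (Novara), 63,500,000 (Helix), 39,400,000 (Onyx), 34,500,000 (Brio), 31,800,000 (Arden), …
The 5 highest are Cinder, Meridian, Novara, Helix, Onyx.
First losing bid is Brio's $34,500,000, which sets the uniform price.
Lumen does not win → pays $0.

Lumen pays $0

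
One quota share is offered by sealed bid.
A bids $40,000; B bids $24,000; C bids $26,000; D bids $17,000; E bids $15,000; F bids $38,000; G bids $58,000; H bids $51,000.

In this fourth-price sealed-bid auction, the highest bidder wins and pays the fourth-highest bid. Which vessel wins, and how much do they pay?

G pays $38,000

Rule: the highest bidder wins and pays the fourth-highest bid.
Bids in order: 58,000 (G) > 51,000 (H) > 40,000 (A) > 38,000 (F) > 26,000 (C) > 24,000 (B) > …
G wins; payment is bid #4 in the ranking = $38,000.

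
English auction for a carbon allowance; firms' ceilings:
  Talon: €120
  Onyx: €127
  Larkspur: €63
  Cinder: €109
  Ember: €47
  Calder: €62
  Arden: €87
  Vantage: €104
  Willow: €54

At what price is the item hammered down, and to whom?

Limits in order: 127 (Onyx) > 120 (Talon) > 109 (Cinder) > 104 (Vantage) > 87 (Arden) > 63 (Larkspur) > …
Once the price passes €120, only Onyx is left; the hammer falls at Talon's limit of €120.

Onyx wins at €120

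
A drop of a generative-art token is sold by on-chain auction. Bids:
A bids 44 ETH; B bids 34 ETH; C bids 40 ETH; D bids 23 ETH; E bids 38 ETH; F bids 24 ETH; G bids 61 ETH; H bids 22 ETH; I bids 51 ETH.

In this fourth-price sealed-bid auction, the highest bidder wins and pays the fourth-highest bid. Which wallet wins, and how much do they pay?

Rule: the highest bidder wins and pays the fourth-highest bid.
Bids ranked: 61 (G) > 51 (I) > 44 (A) > 40 (C) > 38 (E) > 34 (B) > …
G wins; payment is bid #4 in the ranking = 40 ETH.

G pays 40 ETH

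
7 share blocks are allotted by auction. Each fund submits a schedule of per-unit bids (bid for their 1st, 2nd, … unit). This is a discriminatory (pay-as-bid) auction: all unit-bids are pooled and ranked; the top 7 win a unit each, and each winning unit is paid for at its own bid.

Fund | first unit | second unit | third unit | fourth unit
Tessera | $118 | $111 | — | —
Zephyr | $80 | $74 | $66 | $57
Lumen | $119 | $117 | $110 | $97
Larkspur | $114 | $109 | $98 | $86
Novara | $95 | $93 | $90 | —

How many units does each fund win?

Pooled unit-bids ranked (top 7): 119 (Lumen-1), 118 (Tessera-1), 117 (Lumen-2), 114 (Larkspur-1), 111 (Tessera-2), 110 (Lumen-3), 109 (Larkspur-2)
Next rejected bid: $98 (not a price — pay-as-bid).
Allocation: Larkspur 2, Lumen 3, Tessera 2.

Larkspur 2, Lumen 3, Tessera 2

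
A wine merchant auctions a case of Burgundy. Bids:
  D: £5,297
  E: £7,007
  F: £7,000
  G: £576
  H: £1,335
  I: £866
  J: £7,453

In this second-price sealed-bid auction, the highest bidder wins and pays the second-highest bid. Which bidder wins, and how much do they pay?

Bids in order: 7,453 (J) > 7,007 (E) > 7,000 (F) > 5,297 (D) > 1,335 (H) > 866 (I) > …
J wins with the highest bid; price is set by the runner-up at £7,007.

J pays £7,007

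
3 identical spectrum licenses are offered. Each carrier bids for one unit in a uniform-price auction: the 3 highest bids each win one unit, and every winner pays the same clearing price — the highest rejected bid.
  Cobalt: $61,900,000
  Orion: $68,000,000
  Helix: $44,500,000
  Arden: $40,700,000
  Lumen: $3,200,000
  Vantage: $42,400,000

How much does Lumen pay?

Lumen pays $0

Ordering the bids: 68,000,000 (Orion), 61,900,000 (Cobalt), 44,500,000 (Helix), 42,400,000 (Vantage), 40,700,000 (Arden), …
The 3 highest are Orion, Cobalt, Helix.
Highest unsuccessful bid: $42,400,000 → clearing price.
Lumen does not win → pays $0.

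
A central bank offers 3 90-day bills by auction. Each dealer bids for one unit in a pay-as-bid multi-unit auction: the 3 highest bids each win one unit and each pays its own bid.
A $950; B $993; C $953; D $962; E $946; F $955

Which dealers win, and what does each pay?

B $993, D $962, F $955

Ordering the bids: 993 (B), 962 (D), 955 (F), 953 (C), 950 (A), …
The 3 highest are B, D, F.
Each winner pays its own bid: B $993, D $962, F $955.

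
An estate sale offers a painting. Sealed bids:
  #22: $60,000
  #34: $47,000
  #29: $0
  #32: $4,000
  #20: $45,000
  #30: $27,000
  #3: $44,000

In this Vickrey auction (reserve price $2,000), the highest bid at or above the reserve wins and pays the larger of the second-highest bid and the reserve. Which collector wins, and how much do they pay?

Sorting bids: 60,000 (#22) > 47,000 (#34) > 45,000 (#20) > 44,000 (#3) > 27,000 (#30) > 4,000 (#32) > …
#22 has the top bid at or above the reserve ($60,000).
Second-highest bid $47,000 exceeds the reserve $2,000 → payment $47,000.

#22 pays $47,000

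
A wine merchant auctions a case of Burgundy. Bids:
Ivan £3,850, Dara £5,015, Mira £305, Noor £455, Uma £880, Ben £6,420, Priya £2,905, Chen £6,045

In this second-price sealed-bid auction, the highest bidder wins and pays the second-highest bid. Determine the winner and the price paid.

Rule: the highest bidder wins and pays the second-highest bid.
Bids in order: 6,420 (Ben) > 6,045 (Chen) > 5,015 (Dara) > 3,850 (Ivan) > 2,905 (Priya) > 880 (Uma) > …
Ben is highest; pays the second-highest bid, £6,045.

Ben pays £6,045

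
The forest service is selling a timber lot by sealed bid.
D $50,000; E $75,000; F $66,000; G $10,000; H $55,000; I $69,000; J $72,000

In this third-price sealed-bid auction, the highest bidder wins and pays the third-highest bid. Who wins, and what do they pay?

E pays $69,000

Bids ranked: 75,000 (E) > 72,000 (J) > 69,000 (I) > 66,000 (F) > 55,000 (H) > 50,000 (D) > …
E wins; payment is bid #3 in the ranking = $69,000.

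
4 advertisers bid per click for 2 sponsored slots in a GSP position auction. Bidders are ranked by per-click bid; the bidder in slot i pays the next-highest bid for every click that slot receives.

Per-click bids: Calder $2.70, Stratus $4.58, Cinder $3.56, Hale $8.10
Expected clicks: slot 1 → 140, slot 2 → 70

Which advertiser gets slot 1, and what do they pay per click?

Sorting advertisers: $8.10 (Hale) > $4.58 (Stratus) > $3.56 (Cinder) > …
Slot 1 goes to the first-ranked bidder, Hale, who pays the next bid down: $4.58/click.

Hale; $4.58 per click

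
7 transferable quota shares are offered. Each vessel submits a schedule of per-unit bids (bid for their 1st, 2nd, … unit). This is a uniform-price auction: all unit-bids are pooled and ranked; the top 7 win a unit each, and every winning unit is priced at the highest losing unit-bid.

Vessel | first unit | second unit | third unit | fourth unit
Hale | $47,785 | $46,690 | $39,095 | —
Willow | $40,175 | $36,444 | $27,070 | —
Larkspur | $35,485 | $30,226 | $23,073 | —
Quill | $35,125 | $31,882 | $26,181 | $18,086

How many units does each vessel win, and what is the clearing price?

Pooled unit-bids ranked (top 7): 47,785 (Hale-1), 46,690 (Hale-2), 40,175 (Willow-1), 39,095 (Hale-3), 36,444 (Willow-2), 35,485 (Larkspur-1), 35,125 (Quill-1)
Highest rejected unit-bid = $31,882.
Allocation: Hale 3, Larkspur 1, Quill 1, Willow 2.

Hale 3, Larkspur 1, Quill 1, Willow 2; clearing price $31,882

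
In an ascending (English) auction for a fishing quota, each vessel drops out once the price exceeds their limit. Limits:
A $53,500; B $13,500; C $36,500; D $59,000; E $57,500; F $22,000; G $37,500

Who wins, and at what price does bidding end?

Open ascending-bid auction: the price rises until one bidder remains; the winner pays the price at which the last rival dropped out.
Limits ranked: 59,000 (D) > 57,500 (E) > 53,500 (A) > 37,500 (G) > 36,500 (C) > 22,000 (F) > …
Once the price passes $57,500, only D is left; the hammer falls at E's limit of $57,500.

D wins at $57,500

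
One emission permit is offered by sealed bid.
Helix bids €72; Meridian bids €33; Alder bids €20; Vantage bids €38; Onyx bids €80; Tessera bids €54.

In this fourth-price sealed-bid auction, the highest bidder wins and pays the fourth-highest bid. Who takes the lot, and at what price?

Sorting bids: 80 (Onyx) > 72 (Helix) > 54 (Tessera) > 38 (Vantage) > 33 (Meridian) > 20 (Alder)
Onyx is highest; pays the fourth-highest bid, €38.

Onyx pays €38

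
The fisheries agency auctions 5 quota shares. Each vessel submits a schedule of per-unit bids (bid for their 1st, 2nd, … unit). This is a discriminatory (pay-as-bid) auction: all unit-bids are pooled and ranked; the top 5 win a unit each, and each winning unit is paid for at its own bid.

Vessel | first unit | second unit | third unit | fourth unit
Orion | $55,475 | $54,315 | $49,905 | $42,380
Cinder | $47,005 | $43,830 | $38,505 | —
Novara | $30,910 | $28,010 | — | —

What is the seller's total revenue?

Total revenue: $250,530

Pooled unit-bids ranked (top 5): 55,475 (Orion-1), 54,315 (Orion-2), 49,905 (Orion-3), 47,005 (Cinder-1), 43,830 (Cinder-2)
Next rejected bid: $42,380 (not a price — pay-as-bid).
Each winning unit pays its own bid.
Revenue = 55,475 + 54,315 + 49,905 + 47,005 + 43,830 = $250,530.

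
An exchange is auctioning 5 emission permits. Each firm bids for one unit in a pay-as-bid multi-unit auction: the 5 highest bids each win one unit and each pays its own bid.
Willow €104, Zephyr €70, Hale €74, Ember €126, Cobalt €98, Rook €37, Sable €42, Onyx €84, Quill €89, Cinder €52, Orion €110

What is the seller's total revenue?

Bids ranked high→low: 126 (Ember), 110 (Orion), 104 (Willow), 98 (Cobalt), 89 (Quill), 84 (Onyx), 74 (Hale), …
Top 5: Ember, Orion, Willow, Cobalt, Quill.
Total revenue = 126 + 110 + 104 + 98 + 89 = €527.

Total revenue: €527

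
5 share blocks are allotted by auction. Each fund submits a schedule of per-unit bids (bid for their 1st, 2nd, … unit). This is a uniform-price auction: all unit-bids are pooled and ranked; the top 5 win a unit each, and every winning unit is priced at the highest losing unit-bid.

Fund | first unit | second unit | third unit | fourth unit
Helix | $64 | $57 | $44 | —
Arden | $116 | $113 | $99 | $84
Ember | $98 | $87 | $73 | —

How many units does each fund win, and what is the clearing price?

Arden 3, Ember 2; clearing price $84

All unit-bids, highest first — top 5: 116 (Arden-1), 113 (Arden-2), 99 (Arden-3), 98 (Ember-1), 87 (Ember-2)
First bid not allocated: $84.
Allocation: Arden 3, Ember 2.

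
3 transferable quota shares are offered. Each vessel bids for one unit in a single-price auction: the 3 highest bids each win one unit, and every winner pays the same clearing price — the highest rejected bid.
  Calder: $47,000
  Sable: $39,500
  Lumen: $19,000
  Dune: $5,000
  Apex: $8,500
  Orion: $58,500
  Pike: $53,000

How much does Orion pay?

Orion pays $39,500

Bids ranked high→low: 58,500 (Orion), 53,000 (Pike), 47,000 (Calder), 39,500 (Sable), 19,000 (Lumen), …
Top 3: Orion, Pike, Calder.
Highest unsuccessful bid: $39,500 → clearing price.
Orion wins → pays $39,500.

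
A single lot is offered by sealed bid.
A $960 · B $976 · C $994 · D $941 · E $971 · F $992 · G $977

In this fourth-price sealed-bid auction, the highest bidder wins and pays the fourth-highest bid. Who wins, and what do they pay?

Rule: the highest bidder wins and pays the fourth-highest bid.
Bids ranked: 994 (C) > 992 (F) > 977 (G) > 976 (B) > 971 (E) > 960 (A) > …
C wins; payment is bid #4 in the ranking = $976.

C pays $976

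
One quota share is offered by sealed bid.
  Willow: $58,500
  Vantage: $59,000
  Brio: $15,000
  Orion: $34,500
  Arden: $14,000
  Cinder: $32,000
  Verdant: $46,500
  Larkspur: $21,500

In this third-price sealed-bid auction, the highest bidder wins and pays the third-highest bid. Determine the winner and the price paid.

Sorting bids: 59,000 (Vantage) > 58,500 (Willow) > 46,500 (Verdant) > 34,500 (Orion) > 32,000 (Cinder) > 21,500 (Larkspur) > …
Vantage wins; payment is bid #3 in the ranking = $46,500.

Vantage pays $46,500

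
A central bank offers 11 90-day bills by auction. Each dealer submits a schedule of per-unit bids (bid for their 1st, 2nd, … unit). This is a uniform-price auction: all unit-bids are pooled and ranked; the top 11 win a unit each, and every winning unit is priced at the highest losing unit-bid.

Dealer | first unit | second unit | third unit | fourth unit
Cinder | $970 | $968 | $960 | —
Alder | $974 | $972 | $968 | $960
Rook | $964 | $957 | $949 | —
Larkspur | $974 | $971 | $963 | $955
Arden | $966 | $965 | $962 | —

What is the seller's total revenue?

Total revenue: $10,582

All unit-bids, highest first — top 11: 974 (Alder-1), 974 (Larkspur-1), 972 (Alder-2), 971 (Larkspur-2), 970 (Cinder-1), 968 (Cinder-2), 968 (Alder-3), 966 (Arden-1), 965 (Arden-2), 964 (Rook-1), 963 (Larkspur-3)
First bid not allocated: $962.
Allocation: Alder 3, Arden 2, Cinder 2, Larkspur 3, Rook 1. Every unit priced at $962.
Revenue = 11 × 962 = $10,582.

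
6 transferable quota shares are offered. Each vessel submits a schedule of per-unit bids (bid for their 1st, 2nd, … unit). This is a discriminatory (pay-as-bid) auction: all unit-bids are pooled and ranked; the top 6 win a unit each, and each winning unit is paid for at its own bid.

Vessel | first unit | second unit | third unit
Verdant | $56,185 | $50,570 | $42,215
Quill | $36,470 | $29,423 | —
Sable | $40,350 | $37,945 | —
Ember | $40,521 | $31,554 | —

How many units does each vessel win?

Ember 1, Sable 2, Verdant 3

All unit-bids, highest first — top 6: 56,185 (Verdant-1), 50,570 (Verdant-2), 42,215 (Verdant-3), 40,521 (Ember-1), 40,350 (Sable-1), 37,945 (Sable-2)
Next rejected bid: $36,470 (not a price — pay-as-bid).
Allocation: Ember 1, Sable 2, Verdant 3.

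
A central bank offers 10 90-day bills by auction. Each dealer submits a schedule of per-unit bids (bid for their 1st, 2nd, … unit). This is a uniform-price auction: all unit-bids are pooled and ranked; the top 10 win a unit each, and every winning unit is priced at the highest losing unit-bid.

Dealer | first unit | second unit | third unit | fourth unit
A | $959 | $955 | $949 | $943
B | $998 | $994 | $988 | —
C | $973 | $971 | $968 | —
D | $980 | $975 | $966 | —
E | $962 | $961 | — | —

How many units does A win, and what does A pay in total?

A: 0 units, pays $0

All unit-bids, highest first — top 10: 998 (B-1), 994 (B-2), 988 (B-3), 980 (D-1), 975 (D-2), 973 (C-1), 971 (C-2), 968 (C-3), 966 (D-3), 962 (E-1)
Highest rejected unit-bid = $961.
A wins 0 unit(s) at $961 each.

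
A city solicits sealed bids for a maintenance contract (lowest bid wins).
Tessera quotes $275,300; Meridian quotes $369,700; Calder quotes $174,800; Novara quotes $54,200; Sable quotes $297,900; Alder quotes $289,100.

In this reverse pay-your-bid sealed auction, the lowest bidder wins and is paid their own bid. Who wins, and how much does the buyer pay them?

Bids in order: 54,200 (Novara) < 174,800 (Calder) < 275,300 (Tessera) < 289,100 (Alder) < 297,900 (Sable) < 369,700 (Meridian)
First-price: Novara is paid what they bid, $54,200.

Novara is paid $54,200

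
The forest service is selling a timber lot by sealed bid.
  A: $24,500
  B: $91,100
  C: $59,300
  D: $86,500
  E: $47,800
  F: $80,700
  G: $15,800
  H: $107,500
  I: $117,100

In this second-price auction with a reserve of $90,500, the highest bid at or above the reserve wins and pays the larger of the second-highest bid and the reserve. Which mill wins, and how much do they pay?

I pays $107,500

Bids in order: 117,100 (I) > 107,500 (H) > 91,100 (B) > 86,500 (D) > 80,700 (F) > 59,300 (C) > …
I has the top bid at or above the reserve ($117,100).
Second-highest bid $107,500 exceeds the reserve $90,500 → payment $107,500.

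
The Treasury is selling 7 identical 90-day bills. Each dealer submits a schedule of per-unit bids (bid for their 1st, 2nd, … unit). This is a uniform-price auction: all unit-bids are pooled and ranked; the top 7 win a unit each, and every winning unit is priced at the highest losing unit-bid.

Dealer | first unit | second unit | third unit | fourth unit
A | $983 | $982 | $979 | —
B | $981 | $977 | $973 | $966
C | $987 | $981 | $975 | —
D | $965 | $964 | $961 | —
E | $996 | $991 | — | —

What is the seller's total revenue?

Total revenue: $6,853

Pooled unit-bids ranked (top 7): 996 (E-1), 991 (E-2), 987 (C-1), 983 (A-1), 982 (A-2), 981 (B-1), 981 (C-2)
First bid not allocated: $979.
Allocation: A 2, B 1, C 2, E 2. Every unit priced at $979.
Revenue = 7 × 979 = $6,853.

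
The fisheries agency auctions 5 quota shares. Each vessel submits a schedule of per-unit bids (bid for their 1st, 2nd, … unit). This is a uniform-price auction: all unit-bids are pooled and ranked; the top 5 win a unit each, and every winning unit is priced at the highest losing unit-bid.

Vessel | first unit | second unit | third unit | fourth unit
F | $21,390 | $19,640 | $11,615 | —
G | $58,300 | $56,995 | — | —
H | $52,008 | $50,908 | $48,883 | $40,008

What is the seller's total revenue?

Merging the schedules and taking the best 5: 58,300 (G-1), 56,995 (G-2), 52,008 (H-1), 50,908 (H-2), 48,883 (H-3)
The (k+1)-th unit-bid is $40,008.
Allocation: G 2, H 3. Every unit priced at $40,008.
Revenue = 5 × 40,008 = $200,040.

Total revenue: $200,040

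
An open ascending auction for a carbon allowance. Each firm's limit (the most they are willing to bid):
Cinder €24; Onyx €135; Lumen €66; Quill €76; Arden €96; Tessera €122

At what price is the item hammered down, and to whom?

Limits ranked: 135 (Onyx) > 122 (Tessera) > 96 (Arden) > 76 (Quill) > 66 (Lumen) > 24 (Cinder)
Once the price passes €122, only Onyx is left; the hammer falls at Tessera's limit of €122.

Onyx wins at €122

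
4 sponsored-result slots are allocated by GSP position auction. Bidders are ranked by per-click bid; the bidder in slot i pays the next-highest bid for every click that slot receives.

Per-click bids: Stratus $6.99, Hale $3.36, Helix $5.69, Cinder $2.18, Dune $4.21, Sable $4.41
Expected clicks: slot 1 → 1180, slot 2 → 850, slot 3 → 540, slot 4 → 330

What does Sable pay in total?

Sable pays $2273.40

Per-click bids in order: $6.99 (Stratus) > $5.69 (Helix) > $4.41 (Sable) > $4.21 (Dune) > $3.36 (Hale) > …
Sable holds slot 3 → pays next bid $4.21 × 540 clicks = $2273.40.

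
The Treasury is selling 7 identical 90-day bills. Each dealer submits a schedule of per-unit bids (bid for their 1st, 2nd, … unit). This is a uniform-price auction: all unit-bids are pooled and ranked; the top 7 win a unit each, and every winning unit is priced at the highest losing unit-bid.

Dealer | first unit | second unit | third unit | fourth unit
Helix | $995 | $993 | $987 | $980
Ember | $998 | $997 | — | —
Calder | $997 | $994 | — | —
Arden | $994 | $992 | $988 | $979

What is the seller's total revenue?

Total revenue: $6,944

Merging the schedules and taking the best 7: 998 (Ember-1), 997 (Ember-2), 997 (Calder-1), 995 (Helix-1), 994 (Calder-2), 994 (Arden-1), 993 (Helix-2)
First bid not allocated: $992.
Allocation: Arden 1, Calder 2, Ember 2, Helix 2. Every unit priced at $992.
Revenue = 7 × 992 = $6,944.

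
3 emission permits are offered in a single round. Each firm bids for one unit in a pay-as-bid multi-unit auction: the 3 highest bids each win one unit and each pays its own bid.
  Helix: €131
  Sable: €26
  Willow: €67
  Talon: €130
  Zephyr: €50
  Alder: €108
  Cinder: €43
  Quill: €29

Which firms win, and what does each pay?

Helix €131, Talon €130, Alder €108

Bids ranked high→low: 131 (Helix), 130 (Talon), 108 (Alder), 67 (Willow), 50 (Zephyr), …
Winners (3 units): Helix, Talon, Alder.
Each winner pays its own bid: Helix €131, Talon €130, Alder €108.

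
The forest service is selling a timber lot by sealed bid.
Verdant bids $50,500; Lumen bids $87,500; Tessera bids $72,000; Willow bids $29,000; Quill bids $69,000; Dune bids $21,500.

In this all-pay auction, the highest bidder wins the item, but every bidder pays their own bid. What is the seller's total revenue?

Total revenue: $329,500

Sorting bids: 87,500 (Lumen) > 72,000 (Tessera) > 69,000 (Quill) > 50,500 (Verdant) > 29,000 (Willow) > 21,500 (Dune)
Lumen wins with the top bid; all bids are sunk regardless.
Every bidder forfeits their bid regardless of winning.
Revenue = 50,500 + 87,500 + 72,000 + 29,000 + 69,000 + 21,500 = $329,500.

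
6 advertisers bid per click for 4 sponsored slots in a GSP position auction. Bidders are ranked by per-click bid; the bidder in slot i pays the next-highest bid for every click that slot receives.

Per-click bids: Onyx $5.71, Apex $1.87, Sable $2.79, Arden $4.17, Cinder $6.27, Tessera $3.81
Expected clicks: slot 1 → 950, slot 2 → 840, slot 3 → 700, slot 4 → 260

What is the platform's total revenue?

Total revenue: $12319.70

Per-click bids in order: $6.27 (Cinder) > $5.71 (Onyx) > $4.17 (Arden) > $3.81 (Tessera) > $2.79 (Sable) > …
Slot 1: Cinder pays $5.71 × 950 = $5424.50
Slot 2: Onyx pays $4.17 × 840 = $3502.80
Slot 3: Arden pays $3.81 × 700 = $2667.00
Slot 4: Tessera pays $2.79 × 260 = $725.40
Total = $12319.70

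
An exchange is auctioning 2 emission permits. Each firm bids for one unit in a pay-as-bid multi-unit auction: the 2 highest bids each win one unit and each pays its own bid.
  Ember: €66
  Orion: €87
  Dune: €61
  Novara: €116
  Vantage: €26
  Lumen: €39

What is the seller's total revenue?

Bids ranked high→low: 116 (Novara), 87 (Orion), 66 (Ember), 61 (Dune), …
The 2 highest are Novara, Orion.
Total revenue = 116 + 87 = €203.

Total revenue: €203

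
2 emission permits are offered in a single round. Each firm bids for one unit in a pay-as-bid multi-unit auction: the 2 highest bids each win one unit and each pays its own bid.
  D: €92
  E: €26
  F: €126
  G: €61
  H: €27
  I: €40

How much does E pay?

E pays €0

Ordering the bids: 126 (F), 92 (D), 61 (G), 40 (I), …
Winners (2 units): F, D.
E does not win → €0.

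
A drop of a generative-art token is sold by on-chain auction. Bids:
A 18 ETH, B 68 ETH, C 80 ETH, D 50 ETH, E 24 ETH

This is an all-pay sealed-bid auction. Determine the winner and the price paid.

C pays 80 ETH

Bids in order: 80 (C) > 68 (B) > 50 (D) > 24 (E) > 18 (A)
C wins with the top bid; all bids are sunk regardless.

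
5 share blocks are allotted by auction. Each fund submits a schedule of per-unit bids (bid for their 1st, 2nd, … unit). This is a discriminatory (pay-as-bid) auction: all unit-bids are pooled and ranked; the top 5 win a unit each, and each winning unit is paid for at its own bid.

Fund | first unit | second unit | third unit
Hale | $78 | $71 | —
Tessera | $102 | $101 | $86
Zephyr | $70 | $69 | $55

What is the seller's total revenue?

All unit-bids, highest first — top 5: 102 (Tessera-1), 101 (Tessera-2), 86 (Tessera-3), 78 (Hale-1), 71 (Hale-2)
Next rejected bid: $70 (not a price — pay-as-bid).
Each winning unit pays its own bid.
Revenue = 102 + 101 + 86 + 78 + 71 = $438.

Total revenue: $438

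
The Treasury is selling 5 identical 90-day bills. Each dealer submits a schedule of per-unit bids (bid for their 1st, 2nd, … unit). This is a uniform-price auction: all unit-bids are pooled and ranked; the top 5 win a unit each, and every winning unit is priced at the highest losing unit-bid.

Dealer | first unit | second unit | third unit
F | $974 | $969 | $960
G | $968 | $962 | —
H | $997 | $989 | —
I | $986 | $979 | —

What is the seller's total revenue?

Pooled unit-bids ranked (top 5): 997 (H-1), 989 (H-2), 986 (I-1), 979 (I-2), 974 (F-1)
Highest rejected unit-bid = $969.
Allocation: F 1, H 2, I 2. Every unit priced at $969.
Revenue = 5 × 969 = $4,845.

Total revenue: $4,845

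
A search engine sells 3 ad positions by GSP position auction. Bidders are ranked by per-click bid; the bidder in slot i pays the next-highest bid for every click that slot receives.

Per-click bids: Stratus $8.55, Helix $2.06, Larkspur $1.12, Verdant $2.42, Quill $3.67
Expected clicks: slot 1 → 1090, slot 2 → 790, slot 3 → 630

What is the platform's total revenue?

Total revenue: $7209.90

Per-click bids in order: $8.55 (Stratus) > $3.67 (Quill) > $2.42 (Verdant) > $2.06 (Helix) > …
Slot 1: Stratus pays $3.67 × 1090 = $4000.30
Slot 2: Quill pays $2.42 × 790 = $1911.80
Slot 3: Verdant pays $2.06 × 630 = $1297.80
Total = $7209.90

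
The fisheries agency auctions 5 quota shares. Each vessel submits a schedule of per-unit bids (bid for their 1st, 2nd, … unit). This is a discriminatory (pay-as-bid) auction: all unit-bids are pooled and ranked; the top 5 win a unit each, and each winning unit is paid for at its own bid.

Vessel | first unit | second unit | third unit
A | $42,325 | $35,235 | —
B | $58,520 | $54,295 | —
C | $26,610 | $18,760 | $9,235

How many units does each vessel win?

All unit-bids, highest first — top 5: 58,520 (B-1), 54,295 (B-2), 42,325 (A-1), 35,235 (A-2), 26,610 (C-1)
Next rejected bid: $18,760 (not a price — pay-as-bid).
Allocation: A 2, B 2, C 1.

A 2, B 2, C 1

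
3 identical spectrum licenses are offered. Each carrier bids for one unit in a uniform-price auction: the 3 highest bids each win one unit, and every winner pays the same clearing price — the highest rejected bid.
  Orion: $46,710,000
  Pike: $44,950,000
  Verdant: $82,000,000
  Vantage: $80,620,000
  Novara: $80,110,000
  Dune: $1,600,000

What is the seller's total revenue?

Total revenue: $140,130,000

Bids ranked high→low: 82,000,000 (Verdant), 80,620,000 (Vantage), 80,110,000 (Novara), 46,710,000 (Orion), 44,950,000 (Pike), …
Winners (3 units): Verdant, Vantage, Novara.
Clearing price = highest rejected bid = $46,710,000.
Total revenue = 3 × $46,710,000 = $140,130,000.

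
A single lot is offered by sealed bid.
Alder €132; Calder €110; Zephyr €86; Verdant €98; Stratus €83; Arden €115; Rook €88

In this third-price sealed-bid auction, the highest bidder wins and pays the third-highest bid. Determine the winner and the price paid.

Alder pays €110

Rule: the highest bidder wins and pays the third-highest bid.
Bids in order: 132 (Alder) > 115 (Arden) > 110 (Calder) > 98 (Verdant) > 88 (Rook) > 86 (Zephyr) > …
Alder wins; payment is bid #3 in the ranking = €110.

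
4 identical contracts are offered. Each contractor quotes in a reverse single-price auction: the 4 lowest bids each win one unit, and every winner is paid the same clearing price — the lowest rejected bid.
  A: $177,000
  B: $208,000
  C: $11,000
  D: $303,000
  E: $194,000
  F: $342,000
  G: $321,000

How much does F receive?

F is paid $0

Bids ranked low→high: 11,000 (C), 177,000 (A), 194,000 (E), 208,000 (B), 303,000 (D), 321,000 (G), …
Lowest 4: C, A, E, B.
Clearing price = lowest rejected bid = $303,000.
F does not win → is paid $0.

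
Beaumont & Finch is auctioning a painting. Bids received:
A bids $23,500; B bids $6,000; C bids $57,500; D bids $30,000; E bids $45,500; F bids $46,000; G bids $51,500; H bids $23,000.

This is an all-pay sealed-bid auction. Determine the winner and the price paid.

Bids ranked: 57,500 (C) > 51,500 (G) > 46,000 (F) > 45,500 (E) > 30,000 (D) > 23,500 (A) > …
C is highest and takes the item; every bidder forfeits their bid.

C pays $57,500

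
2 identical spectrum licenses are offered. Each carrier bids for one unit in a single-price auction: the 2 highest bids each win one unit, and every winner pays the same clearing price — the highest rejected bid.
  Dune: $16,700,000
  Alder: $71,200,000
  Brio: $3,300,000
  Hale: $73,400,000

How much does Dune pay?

Ordering the bids: 73,400,000 (Hale), 71,200,000 (Alder), 16,700,000 (Dune), 3,300,000 (Brio)
The 2 highest are Hale, Alder.
Clearing price = highest rejected bid = $16,700,000.
Dune does not win → pays $0.

Dune pays $0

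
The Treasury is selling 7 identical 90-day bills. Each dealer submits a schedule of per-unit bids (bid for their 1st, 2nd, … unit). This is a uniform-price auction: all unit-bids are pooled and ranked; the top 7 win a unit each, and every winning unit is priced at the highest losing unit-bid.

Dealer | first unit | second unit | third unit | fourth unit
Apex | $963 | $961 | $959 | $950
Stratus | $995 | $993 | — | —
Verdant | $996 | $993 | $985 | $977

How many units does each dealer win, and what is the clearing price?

Apex 1, Stratus 2, Verdant 4; clearing price $961

Pooled unit-bids ranked (top 7): 996 (Verdant-1), 995 (Stratus-1), 993 (Stratus-2), 993 (Verdant-2), 985 (Verdant-3), 977 (Verdant-4), 963 (Apex-1)
First bid not allocated: $961.
Allocation: Apex 1, Stratus 2, Verdant 4.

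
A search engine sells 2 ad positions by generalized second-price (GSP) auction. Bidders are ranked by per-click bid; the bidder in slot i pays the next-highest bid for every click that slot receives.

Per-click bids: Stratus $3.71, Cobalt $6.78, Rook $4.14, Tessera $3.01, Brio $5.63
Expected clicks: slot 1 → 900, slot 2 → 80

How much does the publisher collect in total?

Ranked by bid: $6.78 (Cobalt) > $5.63 (Brio) > $4.14 (Rook) > …
Slot 1: Cobalt pays $5.63 × 900 = $5067.00
Slot 2: Brio pays $4.14 × 80 = $331.20
Total = $5398.20

Total revenue: $5398.20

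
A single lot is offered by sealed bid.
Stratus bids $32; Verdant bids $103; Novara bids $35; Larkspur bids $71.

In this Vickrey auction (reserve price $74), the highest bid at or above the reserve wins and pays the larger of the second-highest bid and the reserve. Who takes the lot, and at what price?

Sorting bids: 103 (Verdant) > 71 (Larkspur) > 35 (Novara) > 32 (Stratus)
Verdant has the top bid at or above the reserve ($103).
Second-highest bid $71 is below the reserve $74, so the reserve binds → payment $74.

Verdant pays $74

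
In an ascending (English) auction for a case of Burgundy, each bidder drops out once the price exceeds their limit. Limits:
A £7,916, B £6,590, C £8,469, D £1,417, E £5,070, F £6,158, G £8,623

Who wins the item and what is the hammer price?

G wins at £8,469

Limits in order: 8,623 (G) > 8,469 (C) > 7,916 (A) > 6,590 (B) > 6,158 (F) > 5,070 (E) > …
C is the last rival to drop out, at £8,469; G remains and wins at that price.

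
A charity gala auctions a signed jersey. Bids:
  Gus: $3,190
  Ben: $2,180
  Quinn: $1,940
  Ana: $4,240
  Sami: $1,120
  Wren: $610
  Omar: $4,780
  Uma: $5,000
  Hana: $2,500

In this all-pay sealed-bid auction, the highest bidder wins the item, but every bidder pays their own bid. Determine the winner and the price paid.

Uma pays $5,000

Bids in order: 5,000 (Uma) > 4,780 (Omar) > 4,240 (Ana) > 3,190 (Gus) > 2,500 (Hana) > 2,180 (Ben) > …
Uma wins with the top bid; all bids are sunk regardless.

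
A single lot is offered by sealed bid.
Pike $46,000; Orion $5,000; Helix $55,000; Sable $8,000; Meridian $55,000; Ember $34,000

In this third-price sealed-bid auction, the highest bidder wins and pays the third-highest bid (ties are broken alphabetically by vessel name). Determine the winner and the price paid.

Third-price sealed-bid auction: the highest bidder wins and pays the third-highest bid.
Bids in order: 55,000 (Helix) > 55,000 (Meridian) > 46,000 (Pike) > 34,000 (Ember) > 8,000 (Sable) > 5,000 (Orion)
Tie at $55,000 → Helix wins by tie-break.
Helix is highest; pays the third-highest bid, $46,000.

Helix pays $46,000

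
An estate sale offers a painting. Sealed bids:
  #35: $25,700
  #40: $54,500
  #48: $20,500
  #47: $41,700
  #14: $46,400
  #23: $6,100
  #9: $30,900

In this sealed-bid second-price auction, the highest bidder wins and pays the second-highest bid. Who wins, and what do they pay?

#40 pays $46,400

Sealed-bid second-price auction: the highest bidder wins and pays the second-highest bid.
Sorting bids: 54,500 (#40) > 46,400 (#14) > 41,700 (#47) > 30,900 (#9) > 25,700 (#35) > 20,500 (#48) > …
#40 wins with the highest bid; price is set by the runner-up at $46,400.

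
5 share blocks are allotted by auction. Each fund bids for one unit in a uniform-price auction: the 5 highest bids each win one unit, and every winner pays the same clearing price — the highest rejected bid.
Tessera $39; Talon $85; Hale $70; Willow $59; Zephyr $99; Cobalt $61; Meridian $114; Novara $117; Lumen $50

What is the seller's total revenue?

Bids ranked high→low: 117 (Novara), 114 (Meridian), 99 (Zephyr), 85 (Talon), 70 (Hale), 61 (Cobalt), 59 (Willow), …
Top 5: Novara, Meridian, Zephyr, Talon, Hale.
Clearing price = highest rejected bid = $61.
Total revenue = 5 × $61 = $305.

Total revenue: $305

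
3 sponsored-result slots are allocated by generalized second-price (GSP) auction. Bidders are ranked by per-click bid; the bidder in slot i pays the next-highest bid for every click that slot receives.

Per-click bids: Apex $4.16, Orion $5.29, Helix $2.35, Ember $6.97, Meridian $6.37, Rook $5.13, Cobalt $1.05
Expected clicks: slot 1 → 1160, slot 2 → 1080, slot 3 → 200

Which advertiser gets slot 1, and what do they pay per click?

Sorting advertisers: $6.97 (Ember) > $6.37 (Meridian) > $5.29 (Orion) > $5.13 (Rook) > …
Slot 1 goes to the first-ranked bidder, Ember, who pays the next bid down: $6.37/click.

Ember; $6.37 per click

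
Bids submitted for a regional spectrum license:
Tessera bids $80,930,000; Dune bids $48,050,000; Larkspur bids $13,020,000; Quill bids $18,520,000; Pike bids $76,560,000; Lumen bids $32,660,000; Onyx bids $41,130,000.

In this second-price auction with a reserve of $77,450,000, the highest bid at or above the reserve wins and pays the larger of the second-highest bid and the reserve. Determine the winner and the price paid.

Rule: the highest bid at or above the reserve wins and pays the larger of the second-highest bid and the reserve.
Bids in order: 80,930,000 (Tessera) > 76,560,000 (Pike) > 48,050,000 (Dune) > 41,130,000 (Onyx) > 32,660,000 (Lumen) > 18,520,000 (Quill) > …
Tessera has the top bid at or above the reserve ($80,930,000).
Second-highest bid $76,560,000 is below the reserve $77,450,000, so the reserve binds → payment $77,450,000.

Tessera pays $77,450,000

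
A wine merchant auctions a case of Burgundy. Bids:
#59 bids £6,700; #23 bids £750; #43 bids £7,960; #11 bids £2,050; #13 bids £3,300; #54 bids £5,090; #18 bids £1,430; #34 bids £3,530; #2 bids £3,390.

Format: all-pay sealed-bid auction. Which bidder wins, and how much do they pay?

#43 pays £7,960

Rule: the highest bidder wins the item, but every bidder pays their own bid.
Bids ranked: 7,960 (#43) > 6,700 (#59) > 5,090 (#54) > 3,530 (#34) > 3,390 (#2) > 3,300 (#13) > …
#43 is highest and takes the item; every bidder forfeits their bid.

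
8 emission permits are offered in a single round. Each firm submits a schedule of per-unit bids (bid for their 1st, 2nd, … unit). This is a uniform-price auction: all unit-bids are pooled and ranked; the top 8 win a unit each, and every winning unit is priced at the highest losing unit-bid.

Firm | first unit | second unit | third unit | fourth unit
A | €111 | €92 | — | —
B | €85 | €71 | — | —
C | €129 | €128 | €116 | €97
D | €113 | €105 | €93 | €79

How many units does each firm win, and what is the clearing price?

Merging the schedules and taking the best 8: 129 (C-1), 128 (C-2), 116 (C-3), 113 (D-1), 111 (A-1), 105 (D-2), 97 (C-4), 93 (D-3)
The (k+1)-th unit-bid is €92.
Allocation: A 1, C 4, D 3.

A 1, C 4, D 3; clearing price €92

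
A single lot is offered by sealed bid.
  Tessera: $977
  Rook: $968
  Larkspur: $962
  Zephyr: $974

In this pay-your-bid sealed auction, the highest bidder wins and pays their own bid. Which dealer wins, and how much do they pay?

Bids ranked: 977 (Tessera) > 974 (Zephyr) > 968 (Rook) > 962 (Larkspur)
Tessera is highest → pays own bid, $977.

Tessera pays $977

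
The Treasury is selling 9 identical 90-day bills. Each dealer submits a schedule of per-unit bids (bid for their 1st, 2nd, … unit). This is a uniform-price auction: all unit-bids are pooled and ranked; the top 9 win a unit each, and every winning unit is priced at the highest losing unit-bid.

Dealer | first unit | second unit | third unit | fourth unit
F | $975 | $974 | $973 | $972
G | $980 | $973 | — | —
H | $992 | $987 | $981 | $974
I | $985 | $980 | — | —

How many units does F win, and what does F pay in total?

F: 2 units, pays $1,946

Pooled unit-bids ranked (top 9): 992 (H-1), 987 (H-2), 985 (I-1), 981 (H-3), 980 (G-1), 980 (I-2), 975 (F-1), 974 (F-2), 974 (H-4)
Highest rejected unit-bid = $973.
F wins 2 unit(s) at $973 each.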